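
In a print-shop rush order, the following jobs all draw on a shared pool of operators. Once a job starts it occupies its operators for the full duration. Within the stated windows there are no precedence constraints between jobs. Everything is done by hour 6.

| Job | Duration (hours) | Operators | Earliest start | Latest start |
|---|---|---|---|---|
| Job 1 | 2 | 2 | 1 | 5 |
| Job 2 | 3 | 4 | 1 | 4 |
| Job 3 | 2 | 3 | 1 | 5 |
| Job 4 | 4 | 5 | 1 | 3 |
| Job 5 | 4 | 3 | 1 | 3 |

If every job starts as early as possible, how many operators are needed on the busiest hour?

Early-start schedule: Job 1@1, Job 2@1, Job 3@1, Job 4@1, Job 5@1.
Load per hour: hour 1: 17, hour 2: 17, hour 3: 12, hour 4: 8, hour 5: 0, hour 6: 0.
Peak is 17.

17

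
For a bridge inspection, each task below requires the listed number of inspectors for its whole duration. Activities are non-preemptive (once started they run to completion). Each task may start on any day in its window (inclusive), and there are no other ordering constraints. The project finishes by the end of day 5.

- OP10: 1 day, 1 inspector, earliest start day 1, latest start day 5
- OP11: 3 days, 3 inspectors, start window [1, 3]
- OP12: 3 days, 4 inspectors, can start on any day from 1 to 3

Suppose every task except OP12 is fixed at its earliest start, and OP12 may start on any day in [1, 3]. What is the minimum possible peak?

7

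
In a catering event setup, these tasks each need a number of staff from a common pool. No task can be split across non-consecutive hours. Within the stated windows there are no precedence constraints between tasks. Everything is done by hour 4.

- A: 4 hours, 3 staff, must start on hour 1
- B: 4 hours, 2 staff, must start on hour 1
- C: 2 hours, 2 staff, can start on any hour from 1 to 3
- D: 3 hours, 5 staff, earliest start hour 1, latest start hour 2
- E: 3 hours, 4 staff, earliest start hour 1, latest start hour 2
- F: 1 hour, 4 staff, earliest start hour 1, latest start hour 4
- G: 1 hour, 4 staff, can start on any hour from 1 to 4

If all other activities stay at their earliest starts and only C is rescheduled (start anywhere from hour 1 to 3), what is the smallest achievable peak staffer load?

C@1: h1:24  h2:16  h3:14  h4:5 → peak 24
C@2: h1:22  h2:16  h3:16  h4:5 → peak 22
C@3: h1:22  h2:14  h3:16  h4:7 → peak 22
Best is C@2, peak 22.

22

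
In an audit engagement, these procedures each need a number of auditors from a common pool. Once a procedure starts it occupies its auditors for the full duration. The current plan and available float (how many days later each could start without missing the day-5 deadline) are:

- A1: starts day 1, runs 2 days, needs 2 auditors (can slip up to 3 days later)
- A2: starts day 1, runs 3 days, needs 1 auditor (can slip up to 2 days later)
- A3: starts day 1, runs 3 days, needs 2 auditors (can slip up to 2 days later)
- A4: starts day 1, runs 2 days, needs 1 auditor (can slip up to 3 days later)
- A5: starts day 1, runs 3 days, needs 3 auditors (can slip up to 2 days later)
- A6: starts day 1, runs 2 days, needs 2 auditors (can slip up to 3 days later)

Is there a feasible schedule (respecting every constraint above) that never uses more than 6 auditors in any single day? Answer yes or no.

yes

Schedule A1@1, A2@1, A3@1, A4@1, A5@3, A6@4: d1:6  d2:6  d3:6  d4:5  d5:5 — peak 6 ≤ 6.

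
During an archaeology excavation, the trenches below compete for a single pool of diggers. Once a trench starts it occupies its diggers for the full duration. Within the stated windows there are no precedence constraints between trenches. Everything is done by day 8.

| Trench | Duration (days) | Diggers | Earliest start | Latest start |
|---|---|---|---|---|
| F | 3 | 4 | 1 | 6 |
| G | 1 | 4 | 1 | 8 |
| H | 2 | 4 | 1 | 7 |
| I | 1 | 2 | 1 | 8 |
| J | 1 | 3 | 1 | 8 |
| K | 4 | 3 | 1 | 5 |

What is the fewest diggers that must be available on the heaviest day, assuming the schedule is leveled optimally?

7

Early-start (F@1, G@1, H@1, I@1, J@1, K@1) gives peak 20: d1:20  d2:11  d3:7  d4:3  d5:0  d6:0  d7:0  d8:0.
Shift G→4, H→5, J→2, K→3.
Schedule F@1, G@4, H@5, I@1, J@2, K@3: d1:6  d2:7  d3:7  d4:7  d5:7  d6:7  d7:0  d8:0 — peak 7.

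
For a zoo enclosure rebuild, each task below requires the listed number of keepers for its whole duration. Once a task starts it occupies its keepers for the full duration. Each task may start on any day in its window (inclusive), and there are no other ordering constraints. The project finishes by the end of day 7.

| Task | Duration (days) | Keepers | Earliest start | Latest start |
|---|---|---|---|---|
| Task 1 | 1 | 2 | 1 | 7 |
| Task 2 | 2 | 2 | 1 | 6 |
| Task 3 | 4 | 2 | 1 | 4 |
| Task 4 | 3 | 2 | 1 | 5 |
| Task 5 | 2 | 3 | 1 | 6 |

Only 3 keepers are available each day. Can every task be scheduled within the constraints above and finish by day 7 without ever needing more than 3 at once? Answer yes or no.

no

Total keeper-days = 26; over 7 days the average is 26/7 > 3, so some day must exceed 3.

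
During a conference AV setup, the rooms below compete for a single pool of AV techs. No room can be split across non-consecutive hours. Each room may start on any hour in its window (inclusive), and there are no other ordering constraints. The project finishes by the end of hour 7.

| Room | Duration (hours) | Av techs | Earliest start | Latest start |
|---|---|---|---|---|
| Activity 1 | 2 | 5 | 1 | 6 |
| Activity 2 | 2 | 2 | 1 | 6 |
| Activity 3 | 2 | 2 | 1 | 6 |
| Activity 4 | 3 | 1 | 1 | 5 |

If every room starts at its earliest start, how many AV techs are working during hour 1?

At early start, hour 1 has: Activity 1, Activity 2, Activity 3, Activity 4.
Demand: 5 + 2 + 2 + 1 = 10.

10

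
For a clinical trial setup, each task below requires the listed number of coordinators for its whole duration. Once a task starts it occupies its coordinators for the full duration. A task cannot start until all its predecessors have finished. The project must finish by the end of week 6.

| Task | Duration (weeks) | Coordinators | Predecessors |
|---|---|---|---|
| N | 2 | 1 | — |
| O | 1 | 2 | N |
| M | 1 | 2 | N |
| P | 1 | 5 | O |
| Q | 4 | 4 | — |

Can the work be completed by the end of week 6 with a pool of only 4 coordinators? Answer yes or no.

Total coordinator-weeks = 27; over 6 weeks the average is 27/6 > 4, so some week must exceed 4.

no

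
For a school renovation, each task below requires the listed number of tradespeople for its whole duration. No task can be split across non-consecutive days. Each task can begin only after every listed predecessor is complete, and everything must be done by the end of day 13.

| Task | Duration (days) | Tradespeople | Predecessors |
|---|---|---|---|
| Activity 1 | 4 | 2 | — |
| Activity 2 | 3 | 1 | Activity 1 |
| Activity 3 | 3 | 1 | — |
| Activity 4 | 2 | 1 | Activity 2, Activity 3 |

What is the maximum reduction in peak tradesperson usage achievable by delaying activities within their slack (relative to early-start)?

1

Early-start peak: d1:3  d2:3  d3:3  d4:2  d5:1  d6:1  d7:1  d8:1  d9:1  d10:0  d11:0  d12:0  d13:0 ⇒ 3.
Leveled (Activity 1@1, Activity 2@5, Activity 3@5, Activity 4@8): d1:2  d2:2  d3:2  d4:2  d5:2  d6:2  d7:2  d8:1  d9:1  d10:0  d11:0  d12:0  d13:0 ⇒ 2.
Reduction 3 − 2 = 1.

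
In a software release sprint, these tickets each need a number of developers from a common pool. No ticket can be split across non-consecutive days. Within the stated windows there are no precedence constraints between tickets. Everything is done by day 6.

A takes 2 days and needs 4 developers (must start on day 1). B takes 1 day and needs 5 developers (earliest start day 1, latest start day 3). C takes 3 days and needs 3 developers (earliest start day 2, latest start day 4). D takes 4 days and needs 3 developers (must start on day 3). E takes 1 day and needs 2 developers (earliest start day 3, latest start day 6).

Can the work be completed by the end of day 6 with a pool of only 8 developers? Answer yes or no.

yes

Schedule A@1, B@3, C@4, D@3, E@4: d1:4  d2:4  d3:8  d4:8  d5:6  d6:6 — peak 8 ≤ 8.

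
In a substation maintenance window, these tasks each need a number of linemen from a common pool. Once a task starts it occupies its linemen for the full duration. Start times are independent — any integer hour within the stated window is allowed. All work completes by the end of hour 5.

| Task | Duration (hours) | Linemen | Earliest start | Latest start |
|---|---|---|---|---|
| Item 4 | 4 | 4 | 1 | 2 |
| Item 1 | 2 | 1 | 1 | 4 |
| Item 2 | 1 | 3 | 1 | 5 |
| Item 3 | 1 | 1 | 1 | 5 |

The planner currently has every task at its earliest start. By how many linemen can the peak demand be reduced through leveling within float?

4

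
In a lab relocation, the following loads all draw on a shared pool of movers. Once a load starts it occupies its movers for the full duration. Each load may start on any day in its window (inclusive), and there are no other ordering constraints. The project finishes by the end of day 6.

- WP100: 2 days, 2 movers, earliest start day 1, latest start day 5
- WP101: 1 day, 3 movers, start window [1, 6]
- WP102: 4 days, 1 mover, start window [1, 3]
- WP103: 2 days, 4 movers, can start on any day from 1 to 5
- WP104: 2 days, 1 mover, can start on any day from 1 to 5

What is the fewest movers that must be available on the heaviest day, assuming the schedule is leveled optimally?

Early-start (WP100@1, WP101@1, WP102@1, WP103@1, WP104@1) gives peak 11: d1:11  d2:8  d3:1  d4:1  d5:0  d6:0.
Shift WP101→3, WP103→5.
Schedule WP100@1, WP101@3, WP102@1, WP103@5, WP104@1: d1:4  d2:4  d3:4  d4:1  d5:4  d6:4 — peak 4.
Total mover-days = 21 over 6 days ⇒ peak ≥ ⌈21/6⌉ = 4, so 4 is optimal.

4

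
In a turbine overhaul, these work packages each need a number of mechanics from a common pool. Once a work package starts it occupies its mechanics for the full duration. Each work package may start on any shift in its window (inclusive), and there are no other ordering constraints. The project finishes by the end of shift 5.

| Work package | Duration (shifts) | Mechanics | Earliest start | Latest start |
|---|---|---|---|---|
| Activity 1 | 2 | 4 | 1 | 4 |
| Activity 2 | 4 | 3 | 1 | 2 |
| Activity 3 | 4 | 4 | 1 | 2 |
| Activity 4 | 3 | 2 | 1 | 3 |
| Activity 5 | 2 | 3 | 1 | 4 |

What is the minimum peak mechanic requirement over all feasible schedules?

Early-start (Activity 1@1, Activity 2@1, Activity 3@1, Activity 4@1, Activity 5@1) gives peak 16: s1:16  s2:16  s3:9  s4:7  s5:0.
Shift Activity 4→3, Activity 5→3.
Schedule Activity 1@1, Activity 2@1, Activity 3@1, Activity 4@3, Activity 5@3: s1:11  s2:11  s3:12  s4:12  s5:2 — peak 12.

12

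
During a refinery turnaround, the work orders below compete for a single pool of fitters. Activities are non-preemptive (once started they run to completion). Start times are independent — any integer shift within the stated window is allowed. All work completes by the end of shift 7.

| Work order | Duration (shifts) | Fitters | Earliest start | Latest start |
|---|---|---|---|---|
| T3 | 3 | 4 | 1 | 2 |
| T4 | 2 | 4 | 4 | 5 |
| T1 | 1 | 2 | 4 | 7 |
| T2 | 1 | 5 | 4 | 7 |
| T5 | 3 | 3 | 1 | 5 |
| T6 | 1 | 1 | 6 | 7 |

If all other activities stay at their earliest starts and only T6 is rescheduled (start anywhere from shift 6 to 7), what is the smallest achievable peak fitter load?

T6@6: s1:7  s2:7  s3:7  s4:11  s5:4  s6:1  s7:0 → peak 11
T6@7: s1:7  s2:7  s3:7  s4:11  s5:4  s6:0  s7:1 → peak 11
Best is T6@6, peak 11.

11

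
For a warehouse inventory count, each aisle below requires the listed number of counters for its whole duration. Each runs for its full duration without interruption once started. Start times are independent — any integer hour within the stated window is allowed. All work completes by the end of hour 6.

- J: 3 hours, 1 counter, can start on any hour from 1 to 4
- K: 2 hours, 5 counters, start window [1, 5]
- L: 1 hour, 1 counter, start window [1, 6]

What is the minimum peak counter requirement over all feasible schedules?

Early-start (J@1, K@1, L@1) gives peak 7: h1:7  h2:6  h3:1  h4:0  h5:0  h6:0.
Shift K→4.
Schedule J@1, K@4, L@1: h1:2  h2:1  h3:1  h4:5  h5:5  h6:0 — peak 5.

5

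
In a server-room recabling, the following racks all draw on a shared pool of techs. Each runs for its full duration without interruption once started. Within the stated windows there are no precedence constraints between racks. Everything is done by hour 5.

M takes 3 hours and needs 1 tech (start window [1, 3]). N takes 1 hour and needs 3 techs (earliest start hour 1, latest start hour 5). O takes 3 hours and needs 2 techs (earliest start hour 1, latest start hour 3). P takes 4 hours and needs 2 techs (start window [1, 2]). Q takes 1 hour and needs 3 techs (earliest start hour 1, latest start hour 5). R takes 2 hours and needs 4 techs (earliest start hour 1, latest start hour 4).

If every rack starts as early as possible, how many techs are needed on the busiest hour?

Early-start schedule: M@1, N@1, O@1, P@1, Q@1, R@1.
Load per hour: hour 1: 15, hour 2: 9, hour 3: 5, hour 4: 2, hour 5: 0.
Peak is 15.

15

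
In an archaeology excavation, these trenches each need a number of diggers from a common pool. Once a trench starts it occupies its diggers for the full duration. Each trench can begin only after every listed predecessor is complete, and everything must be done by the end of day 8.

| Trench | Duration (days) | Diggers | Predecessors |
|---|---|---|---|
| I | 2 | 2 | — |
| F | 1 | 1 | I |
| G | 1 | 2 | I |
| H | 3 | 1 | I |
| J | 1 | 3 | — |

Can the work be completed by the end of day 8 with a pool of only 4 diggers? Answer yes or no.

yes

Schedule I@1, F@3, G@3, H@4, J@7: d1:2  d2:2  d3:3  d4:1  d5:1  d6:1  d7:3  d8:0 — peak 3 ≤ 4.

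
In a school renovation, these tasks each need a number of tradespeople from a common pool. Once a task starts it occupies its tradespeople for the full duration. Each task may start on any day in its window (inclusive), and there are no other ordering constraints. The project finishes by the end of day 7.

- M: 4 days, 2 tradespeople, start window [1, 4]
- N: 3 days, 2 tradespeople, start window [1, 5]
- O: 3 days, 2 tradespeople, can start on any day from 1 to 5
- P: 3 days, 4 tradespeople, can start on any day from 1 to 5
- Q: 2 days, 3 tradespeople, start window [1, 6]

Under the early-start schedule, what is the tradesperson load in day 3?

10

At early start, day 3 has: M, N, O, P.
Demand: 2 + 2 + 2 + 4 = 10.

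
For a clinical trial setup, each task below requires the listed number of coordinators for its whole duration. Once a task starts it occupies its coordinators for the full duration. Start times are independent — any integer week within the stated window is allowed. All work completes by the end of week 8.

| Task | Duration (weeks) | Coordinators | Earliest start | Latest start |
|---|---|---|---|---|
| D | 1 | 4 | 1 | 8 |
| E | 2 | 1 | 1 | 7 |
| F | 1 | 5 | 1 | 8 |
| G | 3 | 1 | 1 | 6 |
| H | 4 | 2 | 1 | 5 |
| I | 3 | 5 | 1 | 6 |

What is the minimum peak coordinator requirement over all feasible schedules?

6

Early-start (D@1, E@1, F@1, G@1, H@1, I@1) gives peak 18: w1:18  w2:9  w3:8  w4:2  w5:0  w6:0  w7:0  w8:0.
Shift E→2, F→5, G→2, I→6.
Schedule D@1, E@2, F@5, G@2, H@1, I@6: w1:6  w2:4  w3:4  w4:3  w5:5  w6:5  w7:5  w8:5 — peak 6.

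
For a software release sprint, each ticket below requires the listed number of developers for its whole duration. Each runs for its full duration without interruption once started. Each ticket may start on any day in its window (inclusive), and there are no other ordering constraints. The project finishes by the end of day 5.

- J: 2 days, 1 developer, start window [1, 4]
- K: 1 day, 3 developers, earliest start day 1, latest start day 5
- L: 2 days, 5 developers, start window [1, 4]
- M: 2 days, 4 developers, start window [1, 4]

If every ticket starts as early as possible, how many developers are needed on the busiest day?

13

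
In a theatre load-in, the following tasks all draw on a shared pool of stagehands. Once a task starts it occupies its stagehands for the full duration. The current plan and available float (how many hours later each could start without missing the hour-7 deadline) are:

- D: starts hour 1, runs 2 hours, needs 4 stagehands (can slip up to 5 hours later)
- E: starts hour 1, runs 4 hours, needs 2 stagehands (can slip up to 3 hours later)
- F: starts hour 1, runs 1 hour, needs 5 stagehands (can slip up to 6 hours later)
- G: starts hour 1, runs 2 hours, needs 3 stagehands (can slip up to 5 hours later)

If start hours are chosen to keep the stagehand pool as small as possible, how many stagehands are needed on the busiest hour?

5

Early-start (D@1, E@1, F@1, G@1) gives peak 14: h1:14  h2:9  h3:2  h4:2  h5:0  h6:0  h7:0.
Shift E→3, F→7, G→3.
Schedule D@1, E@3, F@7, G@3: h1:4  h2:4  h3:5  h4:5  h5:2  h6:2  h7:5 — peak 5.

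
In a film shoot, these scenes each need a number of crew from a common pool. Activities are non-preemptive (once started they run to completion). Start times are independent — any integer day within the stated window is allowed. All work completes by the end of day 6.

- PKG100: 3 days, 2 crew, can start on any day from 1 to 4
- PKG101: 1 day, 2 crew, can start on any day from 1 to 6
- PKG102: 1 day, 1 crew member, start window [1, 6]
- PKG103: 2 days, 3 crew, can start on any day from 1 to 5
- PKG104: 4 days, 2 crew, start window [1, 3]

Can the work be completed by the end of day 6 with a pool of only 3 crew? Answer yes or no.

no

Total crew member-days = 23; over 6 days the average is 23/6 > 3, so some day must exceed 3.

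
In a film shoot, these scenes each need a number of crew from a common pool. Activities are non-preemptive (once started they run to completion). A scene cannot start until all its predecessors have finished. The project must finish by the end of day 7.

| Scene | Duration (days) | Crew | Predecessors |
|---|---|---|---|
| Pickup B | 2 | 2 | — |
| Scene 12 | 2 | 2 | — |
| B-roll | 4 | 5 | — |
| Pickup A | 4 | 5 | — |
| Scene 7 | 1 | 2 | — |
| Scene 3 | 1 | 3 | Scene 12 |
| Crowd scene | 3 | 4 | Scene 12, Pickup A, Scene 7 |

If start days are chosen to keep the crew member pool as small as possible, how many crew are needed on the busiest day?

Early-start (Pickup B@1, Scene 12@1, B-roll@1, Pickup A@1, Scene 7@1, Scene 3@3, Crowd scene@5) gives peak 16: d1:16  d2:14  d3:13  d4:10  d5:4  d6:4  d7:4.
Shift B-roll→4, Scene 7→3.
Schedule Pickup B@1, Scene 12@1, B-roll@4, Pickup A@1, Scene 7@3, Scene 3@3, Crowd scene@5: d1:9  d2:9  d3:10  d4:10  d5:9  d6:9  d7:9 — peak 10.
Total crew member-days = 65 over 7 days ⇒ peak ≥ ⌈65/7⌉ = 10, so 10 is optimal.

10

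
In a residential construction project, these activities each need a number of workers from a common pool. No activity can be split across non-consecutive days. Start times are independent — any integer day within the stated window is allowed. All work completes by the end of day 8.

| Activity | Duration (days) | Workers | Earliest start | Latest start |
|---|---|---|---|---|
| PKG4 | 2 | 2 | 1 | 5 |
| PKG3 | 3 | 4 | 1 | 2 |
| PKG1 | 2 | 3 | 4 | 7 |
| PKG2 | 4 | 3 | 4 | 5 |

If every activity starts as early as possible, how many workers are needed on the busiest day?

6

Early-start schedule: PKG4@1, PKG3@1, PKG1@4, PKG2@4.
Load per day: day 1: 6, day 2: 6, day 3: 4, day 4: 6, day 5: 6, day 6: 3, day 7: 3, day 8: 0.
Peak is 6.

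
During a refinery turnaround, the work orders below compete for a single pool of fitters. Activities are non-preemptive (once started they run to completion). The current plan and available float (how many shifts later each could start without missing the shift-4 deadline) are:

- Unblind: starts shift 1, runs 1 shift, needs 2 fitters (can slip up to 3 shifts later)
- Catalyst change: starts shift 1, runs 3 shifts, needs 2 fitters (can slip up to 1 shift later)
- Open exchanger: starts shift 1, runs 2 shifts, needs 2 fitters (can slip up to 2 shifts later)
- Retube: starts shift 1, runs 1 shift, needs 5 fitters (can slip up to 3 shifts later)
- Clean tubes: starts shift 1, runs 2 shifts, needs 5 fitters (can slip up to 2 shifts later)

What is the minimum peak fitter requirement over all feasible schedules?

7

Early-start (Unblind@1, Catalyst change@1, Open exchanger@1, Retube@1, Clean tubes@1) gives peak 16: s1:16  s2:9  s3:2  s4:0.
Shift Unblind→2, Catalyst change→2, Clean tubes→3.
Schedule Unblind@2, Catalyst change@2, Open exchanger@1, Retube@1, Clean tubes@3: s1:7  s2:6  s3:7  s4:7 — peak 7.
Total fitter-shifts = 27 over 4 shifts ⇒ peak ≥ ⌈27/4⌉ = 7, so 7 is optimal.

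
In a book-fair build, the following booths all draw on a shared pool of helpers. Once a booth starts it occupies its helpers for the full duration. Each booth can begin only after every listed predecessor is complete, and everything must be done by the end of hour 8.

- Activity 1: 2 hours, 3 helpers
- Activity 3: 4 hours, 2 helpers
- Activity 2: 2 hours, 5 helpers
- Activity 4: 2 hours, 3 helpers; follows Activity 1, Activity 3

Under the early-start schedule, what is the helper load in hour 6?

3

At early start, hour 6 has: Activity 4.
Demand: 3 = 3.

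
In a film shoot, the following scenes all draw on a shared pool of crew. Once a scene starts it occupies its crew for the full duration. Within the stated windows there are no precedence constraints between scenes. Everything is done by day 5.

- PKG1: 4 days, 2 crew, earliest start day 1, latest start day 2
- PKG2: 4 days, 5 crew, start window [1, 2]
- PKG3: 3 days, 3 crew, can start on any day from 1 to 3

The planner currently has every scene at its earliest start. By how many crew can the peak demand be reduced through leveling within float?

0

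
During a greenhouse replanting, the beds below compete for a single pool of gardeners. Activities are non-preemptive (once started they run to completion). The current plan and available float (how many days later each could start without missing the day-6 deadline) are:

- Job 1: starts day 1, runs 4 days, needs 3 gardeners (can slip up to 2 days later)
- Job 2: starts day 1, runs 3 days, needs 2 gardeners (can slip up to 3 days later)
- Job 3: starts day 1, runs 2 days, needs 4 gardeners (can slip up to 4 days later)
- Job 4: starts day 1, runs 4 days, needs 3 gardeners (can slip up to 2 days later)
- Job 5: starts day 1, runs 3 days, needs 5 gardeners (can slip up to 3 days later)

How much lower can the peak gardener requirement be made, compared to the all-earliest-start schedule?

Early-start peak: d1:17  d2:17  d3:13  d4:6  d5:0  d6:0 ⇒ 17.
Leveled (Job 1@1, Job 2@1, Job 3@1, Job 4@3, Job 5@4): d1:9  d2:9  d3:8  d4:11  d5:8  d6:8 ⇒ 11.
Reduction 17 − 11 = 6.

6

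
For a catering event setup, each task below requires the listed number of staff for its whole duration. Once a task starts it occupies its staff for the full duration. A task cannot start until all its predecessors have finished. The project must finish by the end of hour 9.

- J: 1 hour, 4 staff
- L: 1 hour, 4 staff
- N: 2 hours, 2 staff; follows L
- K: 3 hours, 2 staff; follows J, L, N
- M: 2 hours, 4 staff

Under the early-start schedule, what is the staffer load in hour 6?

At early start, hour 6 has: K.
Demand: 2 = 2.

2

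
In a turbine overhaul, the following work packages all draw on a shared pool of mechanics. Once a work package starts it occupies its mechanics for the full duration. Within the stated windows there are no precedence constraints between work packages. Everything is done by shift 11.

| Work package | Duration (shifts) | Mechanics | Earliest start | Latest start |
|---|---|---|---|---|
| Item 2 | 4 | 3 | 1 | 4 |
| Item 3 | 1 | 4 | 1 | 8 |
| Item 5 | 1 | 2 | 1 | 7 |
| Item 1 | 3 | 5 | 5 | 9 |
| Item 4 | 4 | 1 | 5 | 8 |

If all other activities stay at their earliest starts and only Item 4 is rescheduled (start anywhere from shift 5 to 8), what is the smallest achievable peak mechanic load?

9

Item 4@5: s1:9  s2:3  s3:3  s4:3  s5:6  s6:6  s7:6  s8:1  s9:0  s10:0  s11:0 → peak 9
Item 4@6: s1:9  s2:3  s3:3  s4:3  s5:5  s6:6  s7:6  s8:1  s9:1  s10:0  s11:0 → peak 9
Item 4@7: s1:9  s2:3  s3:3  s4:3  s5:5  s6:5  s7:6  s8:1  s9:1  s10:1  s11:0 → peak 9
Item 4@8: s1:9  s2:3  s3:3  s4:3  s5:5  s6:5  s7:5  s8:1  s9:1  s10:1  s11:1 → peak 9
Best is Item 4@5, peak 9.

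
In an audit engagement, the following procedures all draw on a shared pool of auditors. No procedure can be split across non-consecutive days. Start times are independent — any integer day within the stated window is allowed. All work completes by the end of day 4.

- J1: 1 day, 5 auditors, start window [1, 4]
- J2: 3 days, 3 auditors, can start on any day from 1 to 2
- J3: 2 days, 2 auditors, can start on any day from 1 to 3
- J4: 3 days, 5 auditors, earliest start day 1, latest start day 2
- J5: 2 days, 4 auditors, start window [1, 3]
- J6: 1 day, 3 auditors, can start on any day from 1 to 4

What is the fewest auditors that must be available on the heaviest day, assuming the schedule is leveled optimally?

Early-start (J1@1, J2@1, J3@1, J4@1, J5@1, J6@1) gives peak 22: d1:22  d2:14  d3:8  d4:0.
Shift J4→2, J5→3, J6→4.
Schedule J1@1, J2@1, J3@1, J4@2, J5@3, J6@4: d1:10  d2:10  d3:12  d4:12 — peak 12.

12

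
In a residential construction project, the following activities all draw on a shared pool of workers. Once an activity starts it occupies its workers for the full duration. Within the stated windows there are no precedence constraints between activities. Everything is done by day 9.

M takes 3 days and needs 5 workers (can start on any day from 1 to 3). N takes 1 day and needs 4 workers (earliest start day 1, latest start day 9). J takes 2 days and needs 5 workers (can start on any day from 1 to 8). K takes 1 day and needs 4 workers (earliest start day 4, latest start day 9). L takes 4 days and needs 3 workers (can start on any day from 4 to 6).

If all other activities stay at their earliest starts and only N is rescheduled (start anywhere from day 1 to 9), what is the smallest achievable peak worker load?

10

N@1: d1:14  d2:10  d3:5  d4:7  d5:3  d6:3  d7:3  d8:0  d9:0 → peak 14
N@2: d1:10  d2:14  d3:5  d4:7  d5:3  d6:3  d7:3  d8:0  d9:0 → peak 14
N@3: d1:10  d2:10  d3:9  d4:7  d5:3  d6:3  d7:3  d8:0  d9:0 → peak 10
N@4: d1:10  d2:10  d3:5  d4:11  d5:3  d6:3  d7:3  d8:0  d9:0 → peak 11
N@5: d1:10  d2:10  d3:5  d4:7  d5:7  d6:3  d7:3  d8:0  d9:0 → peak 10
N@6: d1:10  d2:10  d3:5  d4:7  d5:3  d6:7  d7:3  d8:0  d9:0 → peak 10
N@7: d1:10  d2:10  d3:5  d4:7  d5:3  d6:3  d7:7  d8:0  d9:0 → peak 10
N@8: d1:10  d2:10  d3:5  d4:7  d5:3  d6:3  d7:3  d8:4  d9:0 → peak 10
N@9: d1:10  d2:10  d3:5  d4:7  d5:3  d6:3  d7:3  d8:0  d9:4 → peak 10
Best is N@3, peak 10.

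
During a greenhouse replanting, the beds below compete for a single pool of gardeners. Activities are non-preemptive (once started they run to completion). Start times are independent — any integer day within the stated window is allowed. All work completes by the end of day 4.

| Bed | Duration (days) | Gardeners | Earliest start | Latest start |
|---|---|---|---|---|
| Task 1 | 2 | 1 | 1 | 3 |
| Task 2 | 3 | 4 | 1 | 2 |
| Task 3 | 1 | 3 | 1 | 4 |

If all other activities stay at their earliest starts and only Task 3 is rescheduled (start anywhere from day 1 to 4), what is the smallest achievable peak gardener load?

5

Task 3@1: d1:8  d2:5  d3:4  d4:0 → peak 8
Task 3@2: d1:5  d2:8  d3:4  d4:0 → peak 8
Task 3@3: d1:5  d2:5  d3:7  d4:0 → peak 7
Task 3@4: d1:5  d2:5  d3:4  d4:3 → peak 5
Best is Task 3@4, peak 5.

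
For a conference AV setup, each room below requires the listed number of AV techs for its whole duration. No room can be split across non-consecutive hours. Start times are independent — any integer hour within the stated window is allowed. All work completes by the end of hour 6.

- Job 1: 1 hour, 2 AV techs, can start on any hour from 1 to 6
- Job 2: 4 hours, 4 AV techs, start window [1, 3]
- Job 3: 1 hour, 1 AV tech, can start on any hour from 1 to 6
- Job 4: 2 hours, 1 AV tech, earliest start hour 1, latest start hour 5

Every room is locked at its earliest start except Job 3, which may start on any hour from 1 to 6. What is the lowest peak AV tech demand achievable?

7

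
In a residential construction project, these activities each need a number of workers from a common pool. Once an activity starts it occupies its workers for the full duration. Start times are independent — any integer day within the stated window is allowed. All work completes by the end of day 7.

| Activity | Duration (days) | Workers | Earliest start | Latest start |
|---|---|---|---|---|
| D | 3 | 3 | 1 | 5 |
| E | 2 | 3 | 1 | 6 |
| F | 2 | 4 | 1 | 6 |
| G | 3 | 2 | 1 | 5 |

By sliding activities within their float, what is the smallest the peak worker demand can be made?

5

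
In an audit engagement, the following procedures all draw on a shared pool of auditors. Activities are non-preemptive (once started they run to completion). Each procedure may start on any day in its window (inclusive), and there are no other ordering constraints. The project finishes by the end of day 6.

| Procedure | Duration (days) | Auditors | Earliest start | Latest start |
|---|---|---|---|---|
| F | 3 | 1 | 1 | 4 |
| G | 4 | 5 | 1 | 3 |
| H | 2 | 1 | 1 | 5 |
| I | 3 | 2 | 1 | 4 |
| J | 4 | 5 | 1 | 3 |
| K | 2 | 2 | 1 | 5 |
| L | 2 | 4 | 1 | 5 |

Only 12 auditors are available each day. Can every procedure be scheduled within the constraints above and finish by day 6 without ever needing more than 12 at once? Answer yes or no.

Schedule F@1, G@1, H@1, I@4, J@1, K@5, L@5: d1:12  d2:12  d3:11  d4:12  d5:8  d6:8 — peak 12 ≤ 12.

yes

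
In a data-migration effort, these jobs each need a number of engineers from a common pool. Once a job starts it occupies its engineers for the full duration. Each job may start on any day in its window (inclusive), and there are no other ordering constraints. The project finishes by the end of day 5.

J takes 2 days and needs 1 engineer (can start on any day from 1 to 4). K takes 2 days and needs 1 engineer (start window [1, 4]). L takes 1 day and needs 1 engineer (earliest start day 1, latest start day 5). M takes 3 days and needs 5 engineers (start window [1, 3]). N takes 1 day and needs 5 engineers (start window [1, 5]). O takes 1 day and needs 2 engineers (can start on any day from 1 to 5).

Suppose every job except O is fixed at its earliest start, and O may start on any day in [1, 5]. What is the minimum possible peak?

13

O@1: d1:15  d2:7  d3:5  d4:0  d5:0 → peak 15
O@2: d1:13  d2:9  d3:5  d4:0  d5:0 → peak 13
O@3: d1:13  d2:7  d3:7  d4:0  d5:0 → peak 13
O@4: d1:13  d2:7  d3:5  d4:2  d5:0 → peak 13
O@5: d1:13  d2:7  d3:5  d4:0  d5:2 → peak 13
Best is O@2, peak 13.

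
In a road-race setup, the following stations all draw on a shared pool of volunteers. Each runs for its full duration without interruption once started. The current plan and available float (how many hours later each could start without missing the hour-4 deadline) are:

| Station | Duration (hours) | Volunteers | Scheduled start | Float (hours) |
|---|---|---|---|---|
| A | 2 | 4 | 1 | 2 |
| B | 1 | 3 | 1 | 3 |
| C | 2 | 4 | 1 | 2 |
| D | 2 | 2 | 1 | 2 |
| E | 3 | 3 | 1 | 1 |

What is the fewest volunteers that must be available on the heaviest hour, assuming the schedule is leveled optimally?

Early-start (A@1, B@1, C@1, D@1, E@1) gives peak 16: h1:16  h2:13  h3:3  h4:0.
Shift C→3, E→2.
Schedule A@1, B@1, C@3, D@1, E@2: h1:9  h2:9  h3:7  h4:7 — peak 9.

9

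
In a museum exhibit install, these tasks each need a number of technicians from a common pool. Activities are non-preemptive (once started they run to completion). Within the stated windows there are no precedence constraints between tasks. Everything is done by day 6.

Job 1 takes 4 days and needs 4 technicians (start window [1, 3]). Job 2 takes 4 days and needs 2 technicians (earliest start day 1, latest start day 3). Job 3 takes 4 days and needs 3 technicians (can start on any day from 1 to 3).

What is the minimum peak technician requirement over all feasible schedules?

Schedule Job 1@1, Job 2@1, Job 3@1: d1:9  d2:9  d3:9  d4:9  d5:0  d6:0 — peak 9.

9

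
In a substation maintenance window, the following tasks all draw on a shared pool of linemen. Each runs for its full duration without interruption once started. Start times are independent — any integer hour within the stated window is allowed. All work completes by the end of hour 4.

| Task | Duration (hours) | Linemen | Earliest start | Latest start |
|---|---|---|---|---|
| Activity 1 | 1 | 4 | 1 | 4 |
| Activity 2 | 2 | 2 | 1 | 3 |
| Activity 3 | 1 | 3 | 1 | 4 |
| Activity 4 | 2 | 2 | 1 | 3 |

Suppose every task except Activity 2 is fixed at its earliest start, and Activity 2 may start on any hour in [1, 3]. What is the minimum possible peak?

9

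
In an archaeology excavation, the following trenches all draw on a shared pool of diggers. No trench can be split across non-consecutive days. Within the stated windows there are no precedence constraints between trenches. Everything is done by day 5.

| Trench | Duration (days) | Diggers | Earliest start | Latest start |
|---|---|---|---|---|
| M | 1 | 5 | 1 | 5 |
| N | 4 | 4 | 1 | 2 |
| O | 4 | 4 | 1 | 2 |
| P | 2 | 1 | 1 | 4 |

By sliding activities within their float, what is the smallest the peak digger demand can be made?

9

Early-start (M@1, N@1, O@1, P@1) gives peak 14: d1:14  d2:9  d3:8  d4:8  d5:0.
Shift O→2, P→2.
Schedule M@1, N@1, O@2, P@2: d1:9  d2:9  d3:9  d4:8  d5:4 — peak 9.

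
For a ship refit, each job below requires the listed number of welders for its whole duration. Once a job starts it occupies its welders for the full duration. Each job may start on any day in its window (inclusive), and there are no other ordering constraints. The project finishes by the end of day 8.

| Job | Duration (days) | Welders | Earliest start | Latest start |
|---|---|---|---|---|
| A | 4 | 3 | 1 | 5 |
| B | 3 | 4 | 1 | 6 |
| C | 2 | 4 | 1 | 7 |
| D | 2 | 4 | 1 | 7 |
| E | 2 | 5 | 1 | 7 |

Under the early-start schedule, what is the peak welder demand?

20

Early-start schedule: A@1, B@1, C@1, D@1, E@1.
Load per day: day 1: 20, day 2: 20, day 3: 7, day 4: 3, day 5: 0, day 6: 0, day 7: 0, day 8: 0.
Peak is 20.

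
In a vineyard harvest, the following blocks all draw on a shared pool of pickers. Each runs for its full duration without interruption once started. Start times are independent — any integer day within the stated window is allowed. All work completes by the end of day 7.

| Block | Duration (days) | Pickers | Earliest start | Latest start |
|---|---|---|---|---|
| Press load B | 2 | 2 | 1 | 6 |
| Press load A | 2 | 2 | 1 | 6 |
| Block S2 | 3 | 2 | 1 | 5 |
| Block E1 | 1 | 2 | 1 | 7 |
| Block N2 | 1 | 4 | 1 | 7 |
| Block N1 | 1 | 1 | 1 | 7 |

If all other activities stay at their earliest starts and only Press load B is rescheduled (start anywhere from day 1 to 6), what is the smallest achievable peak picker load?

Press load B@1: d1:13  d2:6  d3:2  d4:0  d5:0  d6:0  d7:0 → peak 13
Press load B@2: d1:11  d2:6  d3:4  d4:0  d5:0  d6:0  d7:0 → peak 11
Press load B@3: d1:11  d2:4  d3:4  d4:2  d5:0  d6:0  d7:0 → peak 11
Press load B@4: d1:11  d2:4  d3:2  d4:2  d5:2  d6:0  d7:0 → peak 11
Press load B@5: d1:11  d2:4  d3:2  d4:0  d5:2  d6:2  d7:0 → peak 11
Press load B@6: d1:11  d2:4  d3:2  d4:0  d5:0  d6:2  d7:2 → peak 11
Best is Press load B@2, peak 11.

11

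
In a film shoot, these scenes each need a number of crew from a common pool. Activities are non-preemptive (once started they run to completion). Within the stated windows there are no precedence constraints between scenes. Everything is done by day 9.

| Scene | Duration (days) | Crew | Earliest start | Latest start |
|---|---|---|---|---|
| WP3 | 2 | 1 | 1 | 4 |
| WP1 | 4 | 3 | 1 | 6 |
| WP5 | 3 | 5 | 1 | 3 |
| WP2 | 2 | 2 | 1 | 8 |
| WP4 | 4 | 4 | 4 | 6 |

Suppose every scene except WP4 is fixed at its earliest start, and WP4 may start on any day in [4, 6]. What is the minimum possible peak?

11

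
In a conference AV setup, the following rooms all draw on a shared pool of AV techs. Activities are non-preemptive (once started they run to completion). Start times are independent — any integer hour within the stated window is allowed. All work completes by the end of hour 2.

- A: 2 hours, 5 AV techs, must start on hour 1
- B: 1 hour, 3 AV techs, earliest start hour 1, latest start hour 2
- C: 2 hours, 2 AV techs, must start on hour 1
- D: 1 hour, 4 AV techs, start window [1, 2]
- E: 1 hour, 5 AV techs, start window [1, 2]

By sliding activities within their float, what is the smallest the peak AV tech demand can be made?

14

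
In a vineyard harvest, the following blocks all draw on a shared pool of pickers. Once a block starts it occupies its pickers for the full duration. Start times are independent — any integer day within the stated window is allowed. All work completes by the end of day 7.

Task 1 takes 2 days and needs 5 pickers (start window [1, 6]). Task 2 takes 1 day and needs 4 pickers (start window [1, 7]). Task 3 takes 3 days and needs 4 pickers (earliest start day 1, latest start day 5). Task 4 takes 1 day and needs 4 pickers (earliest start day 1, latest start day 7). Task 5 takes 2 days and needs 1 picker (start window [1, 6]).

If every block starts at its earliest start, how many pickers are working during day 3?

4

At early start, day 3 has: Task 3.
Demand: 4 = 4.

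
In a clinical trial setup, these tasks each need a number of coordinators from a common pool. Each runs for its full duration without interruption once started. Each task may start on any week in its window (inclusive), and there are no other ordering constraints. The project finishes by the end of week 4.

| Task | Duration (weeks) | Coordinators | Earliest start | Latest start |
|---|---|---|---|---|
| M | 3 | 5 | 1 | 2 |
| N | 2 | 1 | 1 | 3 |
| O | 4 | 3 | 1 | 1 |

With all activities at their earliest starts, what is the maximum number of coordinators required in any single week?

9

Early-start schedule: M@1, N@1, O@1.
Load per week: week 1: 9, week 2: 9, week 3: 8, week 4: 3.
Peak is 9.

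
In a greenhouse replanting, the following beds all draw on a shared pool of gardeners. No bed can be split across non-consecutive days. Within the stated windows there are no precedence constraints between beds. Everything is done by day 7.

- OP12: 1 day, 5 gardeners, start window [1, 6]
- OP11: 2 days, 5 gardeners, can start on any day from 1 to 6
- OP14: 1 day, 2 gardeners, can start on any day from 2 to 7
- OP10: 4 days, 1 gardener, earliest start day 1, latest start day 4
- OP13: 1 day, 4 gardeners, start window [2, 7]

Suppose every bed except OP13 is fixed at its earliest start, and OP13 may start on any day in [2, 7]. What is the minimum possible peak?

OP13@2: d1:11  d2:12  d3:1  d4:1  d5:0  d6:0  d7:0 → peak 12
OP13@3: d1:11  d2:8  d3:5  d4:1  d5:0  d6:0  d7:0 → peak 11
OP13@4: d1:11  d2:8  d3:1  d4:5  d5:0  d6:0  d7:0 → peak 11
OP13@5: d1:11  d2:8  d3:1  d4:1  d5:4  d6:0  d7:0 → peak 11
OP13@6: d1:11  d2:8  d3:1  d4:1  d5:0  d6:4  d7:0 → peak 11
OP13@7: d1:11  d2:8  d3:1  d4:1  d5:0  d6:0  d7:4 → peak 11
Best is OP13@3, peak 11.

11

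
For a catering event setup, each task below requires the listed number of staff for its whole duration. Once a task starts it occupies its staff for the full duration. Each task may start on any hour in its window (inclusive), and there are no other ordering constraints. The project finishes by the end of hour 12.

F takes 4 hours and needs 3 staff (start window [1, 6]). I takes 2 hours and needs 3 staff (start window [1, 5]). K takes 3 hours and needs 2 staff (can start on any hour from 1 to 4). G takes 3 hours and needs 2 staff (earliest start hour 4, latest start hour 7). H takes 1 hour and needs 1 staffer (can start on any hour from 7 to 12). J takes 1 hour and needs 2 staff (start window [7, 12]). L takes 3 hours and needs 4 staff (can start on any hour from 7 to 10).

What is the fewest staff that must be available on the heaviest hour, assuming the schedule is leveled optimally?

Early-start (F@1, I@1, K@1, G@4, H@7, J@7, L@7) gives peak 8: h1:8  h2:8  h3:5  h4:5  h5:2  h6:2  h7:7  h8:4  h9:4  h10:0  h11:0  h12:0.
Shift I→5, L→8.
Schedule F@1, I@5, K@1, G@4, H@7, J@7, L@8: h1:5  h2:5  h3:5  h4:5  h5:5  h6:5  h7:3  h8:4  h9:4  h10:4  h11:0  h12:0 — peak 5.

5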